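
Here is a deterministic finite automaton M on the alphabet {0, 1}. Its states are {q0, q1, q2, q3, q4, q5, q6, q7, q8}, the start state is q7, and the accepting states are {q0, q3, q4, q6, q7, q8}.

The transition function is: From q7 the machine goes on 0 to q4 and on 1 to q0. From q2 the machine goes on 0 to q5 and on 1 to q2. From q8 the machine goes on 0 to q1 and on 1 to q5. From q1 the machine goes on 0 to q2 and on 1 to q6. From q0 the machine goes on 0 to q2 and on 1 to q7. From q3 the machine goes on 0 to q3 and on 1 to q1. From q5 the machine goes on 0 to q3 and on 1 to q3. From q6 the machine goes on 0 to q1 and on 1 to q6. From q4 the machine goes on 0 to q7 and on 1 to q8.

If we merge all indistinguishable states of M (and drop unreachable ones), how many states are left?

9

Start with accepting vs non-accepting: {q0,q3,q4,q6,q7,q8} | {q1,q2,q5}.
Refine {q0,q3,q4,q6,q7,q8} on symbol 0: members go to different blocks, giving {q0,q6,q8} and {q3,q4,q7}.
On input 1, block {q0,q6,q8} splits into {q0} and {q6} and {q8}.
On input 0, block {q1,q2,q5} splits into {q1,q2} and {q5}.
On input 0, block {q1,q2} splits into {q1} and {q2}.
Split {q3,q4,q7} by δ(·,1) → {q3} and {q4} and {q7}.
The partition is now stable with 9 blocks: {q0} | {q1} | {q3} | {q6} | {q8} | {q5} | {q2} | {q4} | {q7}.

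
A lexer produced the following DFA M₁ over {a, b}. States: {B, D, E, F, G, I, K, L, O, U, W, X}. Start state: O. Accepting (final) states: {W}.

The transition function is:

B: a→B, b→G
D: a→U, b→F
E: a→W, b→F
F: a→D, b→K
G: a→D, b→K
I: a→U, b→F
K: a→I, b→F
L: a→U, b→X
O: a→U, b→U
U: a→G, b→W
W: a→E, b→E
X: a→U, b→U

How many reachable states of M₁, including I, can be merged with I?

Reachable states from the start: {D,E,F,G,I,K,O,U,W}. Unreachable: {B,L,X} — drop them.
P0 = {W} | {D,E,F,G,I,K,O,U}.
Refine {D,E,F,G,I,K,O,U} on symbol a: members go to different blocks, giving {D,F,G,I,K,O,U} and {E}.
Split {D,F,G,I,K,O,U} by δ(·,b) → {D,F,G,I,K,O} and {U}.
On input a, block {D,F,G,I,K,O} splits into {F,G,K} and {D,I,O}.
Split {D,I,O} by δ(·,b) → {D,I} and {O}.
Stable partition: {W} | {F,G,K} | {E} | {U} | {D,I} | {O} — 6 equivalence classes.
State I belongs to the block {D,I}, which has 2 states.

2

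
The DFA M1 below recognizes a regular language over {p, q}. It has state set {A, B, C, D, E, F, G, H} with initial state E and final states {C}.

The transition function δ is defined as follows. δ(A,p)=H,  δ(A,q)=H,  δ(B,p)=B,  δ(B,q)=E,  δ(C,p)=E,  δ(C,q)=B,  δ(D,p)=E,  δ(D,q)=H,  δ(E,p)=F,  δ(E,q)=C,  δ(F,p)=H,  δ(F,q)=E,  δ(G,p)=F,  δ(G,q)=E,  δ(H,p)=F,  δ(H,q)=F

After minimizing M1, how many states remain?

5

Reachable states from the start: {B,C,E,F,H}. Unreachable: {A,D,G} — drop them.
P0 = {C} | {B,E,F,H}.
Split {B,E,F,H} by δ(·,q) → {B,F,H} and {E}.
On input q, block {B,F,H} splits into {B,F} and {H}.
On input p, block {B,F} splits into {B} and {F}.
The partition is now stable with 5 blocks: {C} | {B} | {E} | {H} | {F}.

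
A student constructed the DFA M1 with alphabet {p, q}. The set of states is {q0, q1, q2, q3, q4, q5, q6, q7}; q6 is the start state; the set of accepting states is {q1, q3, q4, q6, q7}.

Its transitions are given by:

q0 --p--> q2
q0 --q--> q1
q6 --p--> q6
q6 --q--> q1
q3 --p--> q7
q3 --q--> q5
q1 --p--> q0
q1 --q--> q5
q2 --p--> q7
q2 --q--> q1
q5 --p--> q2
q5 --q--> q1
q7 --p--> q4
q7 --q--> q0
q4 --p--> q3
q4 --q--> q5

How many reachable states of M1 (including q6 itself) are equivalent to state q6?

1

Initial partition by acceptance: {q1,q3,q4,q6,q7} | {q0,q2,q5}.
Refine {q1,q3,q4,q6,q7} on symbol p: members go to different blocks, giving {q3,q4,q6,q7} and {q1}.
On input q, block {q3,q4,q6,q7} splits into {q3,q4,q7} and {q6}.
Refine {q0,q2,q5} on symbol p: members go to different blocks, giving {q0,q5} and {q2}.
The partition is now stable with 5 blocks: {q3,q4,q7} | {q0,q5} | {q1} | {q6} | {q2}.
State q6 belongs to the block {q6}, which has 1 states.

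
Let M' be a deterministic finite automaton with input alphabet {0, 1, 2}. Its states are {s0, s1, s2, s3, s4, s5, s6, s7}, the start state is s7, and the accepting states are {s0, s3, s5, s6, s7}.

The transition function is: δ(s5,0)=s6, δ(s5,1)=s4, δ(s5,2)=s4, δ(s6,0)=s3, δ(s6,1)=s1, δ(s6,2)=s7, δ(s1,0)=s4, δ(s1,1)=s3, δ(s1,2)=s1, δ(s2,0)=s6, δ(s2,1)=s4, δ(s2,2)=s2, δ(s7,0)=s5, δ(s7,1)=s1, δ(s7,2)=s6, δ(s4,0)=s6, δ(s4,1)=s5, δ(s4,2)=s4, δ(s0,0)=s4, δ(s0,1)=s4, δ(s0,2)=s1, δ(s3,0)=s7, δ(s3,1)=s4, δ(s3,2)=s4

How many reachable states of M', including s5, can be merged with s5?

2

Reachable states from the start: {s1,s3,s4,s5,s6,s7}. Unreachable: {s0,s2} — drop them.
Initial partition by acceptance: {s3,s5,s6,s7} | {s1,s4}.
Refine {s3,s5,s6,s7} on symbol 2: members go to different blocks, giving {s3,s5} and {s6,s7}.
On input 0, block {s1,s4} splits into {s1} and {s4}.
No further refinement is possible. Final partition (4 blocks): {s3,s5} | {s1} | {s6,s7} | {s4}.
The equivalence class containing s5 is {s3,s5}, of size 2.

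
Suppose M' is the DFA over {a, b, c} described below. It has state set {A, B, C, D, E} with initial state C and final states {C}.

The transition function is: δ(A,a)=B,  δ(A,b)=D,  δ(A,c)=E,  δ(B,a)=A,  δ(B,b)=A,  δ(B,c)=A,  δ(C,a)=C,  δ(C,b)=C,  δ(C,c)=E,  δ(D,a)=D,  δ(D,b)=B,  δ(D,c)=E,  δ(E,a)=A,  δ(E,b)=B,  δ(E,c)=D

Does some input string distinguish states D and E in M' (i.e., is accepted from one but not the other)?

Every state is reachable, so we keep all 5.
P0 = {C} | {A,B,D,E}.
Stable partition: {C} | {A,B,D,E} — 2 equivalence classes.
D and E lie in the same block of the stable partition, so they are equivalent — no string distinguishes them.

No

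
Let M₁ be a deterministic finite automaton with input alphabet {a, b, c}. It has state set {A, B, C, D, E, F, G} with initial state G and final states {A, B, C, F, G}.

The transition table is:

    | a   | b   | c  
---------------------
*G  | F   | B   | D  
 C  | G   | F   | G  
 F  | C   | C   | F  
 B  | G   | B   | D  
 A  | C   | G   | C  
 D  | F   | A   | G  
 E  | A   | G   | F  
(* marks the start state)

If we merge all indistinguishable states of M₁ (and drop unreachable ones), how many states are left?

6

States {E} cannot be reached from the start state, so discard them.
Initial partition by acceptance: {A,B,C,F,G} | {D}.
Split {A,B,C,F,G} by δ(·,c) → {A,C,F} and {B,G}.
Split {A,C,F} by δ(·,a) → {A,F} and {C}.
Refine {A,F} on symbol b: members go to different blocks, giving {A} and {F}.
On input a, block {B,G} splits into {B} and {G}.
The partition is now stable with 6 blocks: {A} | {D} | {B} | {C} | {F} | {G}.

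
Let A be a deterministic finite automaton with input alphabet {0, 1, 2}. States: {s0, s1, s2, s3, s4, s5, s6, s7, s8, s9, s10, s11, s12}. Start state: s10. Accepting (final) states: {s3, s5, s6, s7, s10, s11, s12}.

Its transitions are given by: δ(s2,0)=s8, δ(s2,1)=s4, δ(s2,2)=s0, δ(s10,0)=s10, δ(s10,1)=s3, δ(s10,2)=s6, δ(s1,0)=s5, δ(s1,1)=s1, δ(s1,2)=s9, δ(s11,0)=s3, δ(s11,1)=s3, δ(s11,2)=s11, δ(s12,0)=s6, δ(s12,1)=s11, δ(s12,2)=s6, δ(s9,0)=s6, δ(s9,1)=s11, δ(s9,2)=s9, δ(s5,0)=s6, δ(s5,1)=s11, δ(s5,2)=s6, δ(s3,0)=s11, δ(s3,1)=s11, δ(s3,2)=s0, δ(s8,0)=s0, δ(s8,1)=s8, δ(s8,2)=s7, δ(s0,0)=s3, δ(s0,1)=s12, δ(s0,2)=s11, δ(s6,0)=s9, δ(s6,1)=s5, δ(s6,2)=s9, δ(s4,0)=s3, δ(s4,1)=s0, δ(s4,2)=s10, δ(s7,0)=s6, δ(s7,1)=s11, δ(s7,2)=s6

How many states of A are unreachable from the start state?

BFS from s10 reaches {s0, s3, s5, s6, s9, s10, s11, s12}; the 5 state(s) s1, s2, s4, s7, s8 are never visited.

5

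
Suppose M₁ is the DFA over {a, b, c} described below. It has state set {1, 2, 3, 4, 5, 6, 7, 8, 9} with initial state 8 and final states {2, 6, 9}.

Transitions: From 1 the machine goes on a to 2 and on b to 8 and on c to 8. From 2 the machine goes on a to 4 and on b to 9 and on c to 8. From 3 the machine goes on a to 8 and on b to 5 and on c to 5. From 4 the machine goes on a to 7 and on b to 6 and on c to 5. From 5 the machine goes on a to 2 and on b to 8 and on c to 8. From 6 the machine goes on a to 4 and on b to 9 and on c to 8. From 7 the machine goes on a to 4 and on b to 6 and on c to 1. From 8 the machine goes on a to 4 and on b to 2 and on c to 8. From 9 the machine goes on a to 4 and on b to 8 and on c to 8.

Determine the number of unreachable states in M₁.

BFS from 8 reaches {1, 2, 4, 5, 6, 7, 8, 9}; the 1 state(s) 3 are never visited.

1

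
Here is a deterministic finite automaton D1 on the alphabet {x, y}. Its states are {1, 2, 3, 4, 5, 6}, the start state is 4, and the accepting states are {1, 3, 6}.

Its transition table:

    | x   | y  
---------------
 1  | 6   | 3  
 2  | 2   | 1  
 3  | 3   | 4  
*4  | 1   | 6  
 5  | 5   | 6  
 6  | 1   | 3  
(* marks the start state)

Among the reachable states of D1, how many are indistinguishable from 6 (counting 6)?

Reachable states from the start: {1,3,4,6}. Unreachable: {2,5} — drop them.
Initial partition by acceptance: {1,3,6} | {4}.
Split {1,3,6} by δ(·,y) → {1,6} and {3}.
Stable partition: {1,6} | {4} | {3} — 3 equivalence classes.
The equivalence class containing 6 is {1,6}, of size 2.

2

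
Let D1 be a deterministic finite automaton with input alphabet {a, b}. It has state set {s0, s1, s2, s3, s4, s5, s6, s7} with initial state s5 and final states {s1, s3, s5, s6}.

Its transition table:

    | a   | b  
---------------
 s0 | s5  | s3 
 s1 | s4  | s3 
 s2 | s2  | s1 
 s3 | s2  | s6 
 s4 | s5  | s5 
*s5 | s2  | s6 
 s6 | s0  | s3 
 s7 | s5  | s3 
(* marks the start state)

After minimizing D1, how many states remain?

States {s7} cannot be reached from the start state, so discard them.
Initial partition by acceptance: {s1,s3,s5,s6} | {s0,s2,s4}.
Split {s0,s2,s4} by δ(·,a) → {s0,s4} and {s2}.
Split {s1,s3,s5,s6} by δ(·,a) → {s1,s6} and {s3,s5}.
The partition is now stable with 4 blocks: {s1,s6} | {s0,s4} | {s2} | {s3,s5}.

4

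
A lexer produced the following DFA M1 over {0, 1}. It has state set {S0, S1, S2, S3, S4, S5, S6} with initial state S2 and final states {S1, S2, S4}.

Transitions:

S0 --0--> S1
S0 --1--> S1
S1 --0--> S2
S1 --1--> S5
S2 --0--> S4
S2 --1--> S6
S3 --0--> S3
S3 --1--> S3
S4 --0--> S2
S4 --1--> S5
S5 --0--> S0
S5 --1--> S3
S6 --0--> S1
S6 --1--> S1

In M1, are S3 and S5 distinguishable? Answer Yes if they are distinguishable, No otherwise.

Yes

Initial partition by acceptance: {S1,S2,S4} | {S0,S3,S5,S6}.
On input 0, block {S0,S3,S5,S6} splits into {S0,S6} and {S3,S5}.
Split {S1,S2,S4} by δ(·,1) → {S1,S4} and {S2}.
On input 0, block {S3,S5} splits into {S3} and {S5}.
Stable partition: {S1,S4} | {S0,S6} | {S3} | {S2} | {S5} — 5 equivalence classes.
S3 and S5 end up in different blocks, so they are distinguishable. For instance, the string '00' is accepted from only S5.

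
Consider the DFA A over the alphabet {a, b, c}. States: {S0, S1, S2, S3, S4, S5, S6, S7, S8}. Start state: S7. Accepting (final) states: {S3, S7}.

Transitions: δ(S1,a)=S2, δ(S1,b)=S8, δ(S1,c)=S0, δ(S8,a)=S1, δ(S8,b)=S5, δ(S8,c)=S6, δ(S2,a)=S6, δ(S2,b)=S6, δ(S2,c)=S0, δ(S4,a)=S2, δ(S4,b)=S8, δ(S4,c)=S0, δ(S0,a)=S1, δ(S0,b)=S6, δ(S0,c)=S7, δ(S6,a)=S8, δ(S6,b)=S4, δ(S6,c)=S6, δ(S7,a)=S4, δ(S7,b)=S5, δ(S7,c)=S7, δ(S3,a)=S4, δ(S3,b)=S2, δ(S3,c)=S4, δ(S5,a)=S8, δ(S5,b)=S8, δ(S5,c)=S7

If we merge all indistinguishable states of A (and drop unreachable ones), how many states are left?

7

States {S3} cannot be reached from the start state, so discard them.
Start with accepting vs non-accepting: {S7} | {S0,S1,S2,S4,S5,S6,S8}.
On input c, block {S0,S1,S2,S4,S5,S6,S8} splits into {S1,S2,S4,S6,S8} and {S0,S5}.
Split {S1,S2,S4,S6,S8} by δ(·,b) → {S1,S2,S4,S6} and {S8}.
Refine {S1,S2,S4,S6} on symbol a: members go to different blocks, giving {S1,S2,S4} and {S6}.
Refine {S1,S2,S4} on symbol a: members go to different blocks, giving {S1,S4} and {S2}.
Refine {S0,S5} on symbol a: members go to different blocks, giving {S0} and {S5}.
Stable partition: {S7} | {S1,S4} | {S0} | {S8} | {S6} | {S2} | {S5} — 7 equivalence classes.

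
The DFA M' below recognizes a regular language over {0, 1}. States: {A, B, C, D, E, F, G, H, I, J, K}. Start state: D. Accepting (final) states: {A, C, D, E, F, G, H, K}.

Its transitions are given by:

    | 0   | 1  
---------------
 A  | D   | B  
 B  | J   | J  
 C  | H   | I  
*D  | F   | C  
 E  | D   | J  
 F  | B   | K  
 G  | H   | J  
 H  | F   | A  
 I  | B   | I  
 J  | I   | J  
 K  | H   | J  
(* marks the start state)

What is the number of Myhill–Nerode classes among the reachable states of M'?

First remove the unreachable states {E,G}; 9 states remain.
P0 = {A,C,D,F,H,K} | {B,I,J}.
On input 0, block {A,C,D,F,H,K} splits into {A,C,D,H,K} and {F}.
Split {A,C,D,H,K} by δ(·,0) → {A,C,K} and {D,H}.
Stable partition: {A,C,K} | {B,I,J} | {F} | {D,H} — 4 equivalence classes.

4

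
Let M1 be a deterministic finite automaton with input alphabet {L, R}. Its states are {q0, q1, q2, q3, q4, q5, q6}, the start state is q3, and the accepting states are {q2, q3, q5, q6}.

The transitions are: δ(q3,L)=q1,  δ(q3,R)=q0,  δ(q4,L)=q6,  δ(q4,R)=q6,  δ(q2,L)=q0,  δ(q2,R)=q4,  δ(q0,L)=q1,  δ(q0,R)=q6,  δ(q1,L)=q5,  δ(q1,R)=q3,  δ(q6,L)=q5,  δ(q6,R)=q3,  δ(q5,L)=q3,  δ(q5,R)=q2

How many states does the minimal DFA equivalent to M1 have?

7

Initial partition by acceptance: {q2,q3,q5,q6} | {q0,q1,q4}.
On input L, block {q2,q3,q5,q6} splits into {q2,q3} and {q5,q6}.
On input L, block {q0,q1,q4} splits into {q1,q4} and {q0}.
On input L, block {q2,q3} splits into {q2} and {q3}.
Refine {q1,q4} on symbol R: members go to different blocks, giving {q1} and {q4}.
Refine {q5,q6} on symbol L: members go to different blocks, giving {q5} and {q6}.
Stable partition: {q2} | {q1} | {q5} | {q0} | {q3} | {q4} | {q6} — 7 equivalence classes.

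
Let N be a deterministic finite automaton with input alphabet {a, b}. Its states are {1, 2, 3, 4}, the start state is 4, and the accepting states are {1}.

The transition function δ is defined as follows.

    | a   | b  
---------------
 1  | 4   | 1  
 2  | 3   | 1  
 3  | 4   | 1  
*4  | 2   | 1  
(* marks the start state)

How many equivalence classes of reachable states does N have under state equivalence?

2

P0 = {1} | {2,3,4}.
The partition is now stable with 2 blocks: {1} | {2,3,4}.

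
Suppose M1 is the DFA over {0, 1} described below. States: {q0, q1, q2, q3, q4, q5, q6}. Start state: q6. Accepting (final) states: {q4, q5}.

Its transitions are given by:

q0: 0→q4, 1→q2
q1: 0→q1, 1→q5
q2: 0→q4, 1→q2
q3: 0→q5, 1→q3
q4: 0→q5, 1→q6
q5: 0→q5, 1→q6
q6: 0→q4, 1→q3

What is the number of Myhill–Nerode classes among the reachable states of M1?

Reachable states from the start: {q3,q4,q5,q6}. Unreachable: {q0,q1,q2} — drop them.
Initial partition by acceptance: {q4,q5} | {q3,q6}.
No further refinement is possible. Final partition (2 blocks): {q4,q5} | {q3,q6}.

2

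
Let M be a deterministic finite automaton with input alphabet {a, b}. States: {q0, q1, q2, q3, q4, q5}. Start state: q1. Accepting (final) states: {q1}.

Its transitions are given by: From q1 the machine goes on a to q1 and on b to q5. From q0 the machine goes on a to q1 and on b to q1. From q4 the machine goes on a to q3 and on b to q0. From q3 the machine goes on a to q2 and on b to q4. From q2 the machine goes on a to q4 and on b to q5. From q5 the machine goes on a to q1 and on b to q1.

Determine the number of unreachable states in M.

No path from q1 leads to q0, q2, q3, q4; the other 2 states are all reachable.

4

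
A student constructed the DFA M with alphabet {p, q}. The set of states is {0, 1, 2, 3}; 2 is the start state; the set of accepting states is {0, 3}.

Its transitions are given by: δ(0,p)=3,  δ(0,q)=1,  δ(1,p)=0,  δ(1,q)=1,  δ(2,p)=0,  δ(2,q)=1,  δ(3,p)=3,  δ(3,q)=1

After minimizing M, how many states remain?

Every state is reachable, so we keep all 4.
Start with accepting vs non-accepting: {0,3} | {1,2}.
No further refinement is possible. Final partition (2 blocks): {0,3} | {1,2}.

2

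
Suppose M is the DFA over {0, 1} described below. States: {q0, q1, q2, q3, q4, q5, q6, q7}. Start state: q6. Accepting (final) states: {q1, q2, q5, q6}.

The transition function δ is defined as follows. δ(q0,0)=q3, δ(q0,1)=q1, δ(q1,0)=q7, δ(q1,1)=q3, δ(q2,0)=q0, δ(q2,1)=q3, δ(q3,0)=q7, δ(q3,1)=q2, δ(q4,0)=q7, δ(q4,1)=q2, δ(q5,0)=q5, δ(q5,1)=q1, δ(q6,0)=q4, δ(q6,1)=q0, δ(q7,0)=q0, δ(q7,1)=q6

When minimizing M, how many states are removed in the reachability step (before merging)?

1

Starting at q6 and following transitions, the reachable set is {q0, q1, q2, q3, q4, q6, q7}. That leaves q5 unreachable — 1 in total.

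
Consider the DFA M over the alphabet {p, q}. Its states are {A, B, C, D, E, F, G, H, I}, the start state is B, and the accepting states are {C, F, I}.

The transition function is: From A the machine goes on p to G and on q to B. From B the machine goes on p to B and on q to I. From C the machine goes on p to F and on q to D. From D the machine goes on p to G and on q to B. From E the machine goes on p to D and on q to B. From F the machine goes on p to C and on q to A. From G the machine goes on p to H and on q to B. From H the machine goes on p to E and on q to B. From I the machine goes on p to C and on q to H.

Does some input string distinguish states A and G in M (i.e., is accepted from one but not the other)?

No

All states are reachable from the start state.
Start with accepting vs non-accepting: {C,F,I} | {A,B,D,E,G,H}.
Refine {A,B,D,E,G,H} on symbol q: members go to different blocks, giving {A,D,E,G,H} and {B}.
No further refinement is possible. Final partition (3 blocks): {C,F,I} | {A,D,E,G,H} | {B}.
A and G lie in the same block of the stable partition, so they are equivalent — no string distinguishes them.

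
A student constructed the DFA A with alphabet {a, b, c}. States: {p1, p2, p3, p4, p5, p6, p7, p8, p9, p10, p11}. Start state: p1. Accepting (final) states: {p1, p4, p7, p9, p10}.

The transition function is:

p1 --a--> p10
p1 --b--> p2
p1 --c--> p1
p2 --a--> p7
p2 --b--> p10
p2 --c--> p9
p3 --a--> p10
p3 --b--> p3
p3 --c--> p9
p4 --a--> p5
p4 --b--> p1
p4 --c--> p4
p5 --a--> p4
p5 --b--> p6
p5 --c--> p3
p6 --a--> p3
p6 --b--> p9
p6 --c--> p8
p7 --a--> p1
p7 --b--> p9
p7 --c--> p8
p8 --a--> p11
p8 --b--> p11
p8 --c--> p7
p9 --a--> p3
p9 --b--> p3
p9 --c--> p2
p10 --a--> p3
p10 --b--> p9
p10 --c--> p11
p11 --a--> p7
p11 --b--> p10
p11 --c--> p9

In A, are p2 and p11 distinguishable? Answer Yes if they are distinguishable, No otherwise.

No

First remove the unreachable states {p4,p5,p6}; 8 states remain.
Start with accepting vs non-accepting: {p1,p7,p9,p10} | {p2,p3,p8,p11}.
Refine {p1,p7,p9,p10} on symbol a: members go to different blocks, giving {p1,p7} and {p9,p10}.
On input a, block {p1,p7} splits into {p1} and {p7}.
Split {p2,p3,p8,p11} by δ(·,a) → {p2,p11} and {p3} and {p8}.
Refine {p9,p10} on symbol b: members go to different blocks, giving {p9} and {p10}.
No further refinement is possible. Final partition (7 blocks): {p1} | {p2,p11} | {p9} | {p7} | {p3} | {p8} | {p10}.
p2 and p11 lie in the same block of the stable partition, so they are equivalent — no string distinguishes them.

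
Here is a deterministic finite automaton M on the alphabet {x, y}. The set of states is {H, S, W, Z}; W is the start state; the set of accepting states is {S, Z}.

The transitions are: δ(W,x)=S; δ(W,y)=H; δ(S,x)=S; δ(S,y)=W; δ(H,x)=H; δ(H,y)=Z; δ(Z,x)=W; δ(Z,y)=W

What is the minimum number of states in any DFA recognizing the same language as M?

P0 = {S,Z} | {H,W}.
Split {S,Z} by δ(·,x) → {S} and {Z}.
Split {H,W} by δ(·,x) → {W} and {H}.
The partition is now stable with 4 blocks: {S} | {W} | {Z} | {H}.

4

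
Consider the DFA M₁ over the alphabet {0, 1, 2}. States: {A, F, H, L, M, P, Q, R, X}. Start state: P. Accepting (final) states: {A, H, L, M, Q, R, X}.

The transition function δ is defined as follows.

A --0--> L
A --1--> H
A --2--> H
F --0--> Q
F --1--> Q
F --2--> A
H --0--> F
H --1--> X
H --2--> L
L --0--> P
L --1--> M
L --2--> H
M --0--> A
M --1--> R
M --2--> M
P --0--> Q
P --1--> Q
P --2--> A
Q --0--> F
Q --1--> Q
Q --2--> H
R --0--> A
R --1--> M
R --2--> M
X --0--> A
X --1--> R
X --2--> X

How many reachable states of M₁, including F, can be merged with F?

2

Initial partition by acceptance: {A,H,L,M,Q,R,X} | {F,P}.
On input 0, block {A,H,L,M,Q,R,X} splits into {A,M,R,X} and {H,L,Q}.
On input 0, block {A,M,R,X} splits into {M,R,X} and {A}.
Refine {H,L,Q} on symbol 1: members go to different blocks, giving {H,L} and {Q}.
The partition is now stable with 5 blocks: {M,R,X} | {F,P} | {H,L} | {A} | {Q}.
State F belongs to the block {F,P}, which has 2 states.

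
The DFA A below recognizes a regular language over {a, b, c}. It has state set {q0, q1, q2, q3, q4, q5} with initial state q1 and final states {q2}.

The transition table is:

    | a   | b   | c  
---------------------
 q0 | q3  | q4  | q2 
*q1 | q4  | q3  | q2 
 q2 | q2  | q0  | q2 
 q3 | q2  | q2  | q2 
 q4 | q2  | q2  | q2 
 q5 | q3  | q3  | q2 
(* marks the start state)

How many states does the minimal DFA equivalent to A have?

Reachable states from the start: {q0,q1,q2,q3,q4}. Unreachable: {q5} — drop them.
Start with accepting vs non-accepting: {q2} | {q0,q1,q3,q4}.
Refine {q0,q1,q3,q4} on symbol a: members go to different blocks, giving {q0,q1} and {q3,q4}.
No further refinement is possible. Final partition (3 blocks): {q2} | {q0,q1} | {q3,q4}.

3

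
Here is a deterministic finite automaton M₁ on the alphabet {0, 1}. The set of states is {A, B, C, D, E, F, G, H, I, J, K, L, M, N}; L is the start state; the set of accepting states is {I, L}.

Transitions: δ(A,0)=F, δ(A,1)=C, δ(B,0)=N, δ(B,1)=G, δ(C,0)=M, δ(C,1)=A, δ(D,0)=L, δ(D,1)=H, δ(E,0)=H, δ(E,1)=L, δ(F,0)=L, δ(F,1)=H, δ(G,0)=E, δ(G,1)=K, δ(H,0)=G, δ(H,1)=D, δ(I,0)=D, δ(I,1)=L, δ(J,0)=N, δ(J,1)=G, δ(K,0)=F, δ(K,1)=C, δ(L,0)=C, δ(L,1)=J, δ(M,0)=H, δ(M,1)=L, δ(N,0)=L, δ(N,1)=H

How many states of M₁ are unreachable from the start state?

2

BFS from L reaches {A, C, D, E, F, G, H, J, K, L, M, N}; the 2 state(s) B, I are never visited.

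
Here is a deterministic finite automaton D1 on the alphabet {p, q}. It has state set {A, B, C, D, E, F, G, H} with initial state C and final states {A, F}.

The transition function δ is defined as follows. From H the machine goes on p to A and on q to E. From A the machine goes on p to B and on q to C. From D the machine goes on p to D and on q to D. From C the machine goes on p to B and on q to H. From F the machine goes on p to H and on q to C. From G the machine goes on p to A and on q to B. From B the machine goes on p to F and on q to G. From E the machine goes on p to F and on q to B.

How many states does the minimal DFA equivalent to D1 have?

First remove the unreachable states {D}; 7 states remain.
Start with accepting vs non-accepting: {A,F} | {B,C,E,G,H}.
Split {B,C,E,G,H} by δ(·,p) → {B,E,G,H} and {C}.
Stable partition: {A,F} | {B,E,G,H} | {C} — 3 equivalence classes.

3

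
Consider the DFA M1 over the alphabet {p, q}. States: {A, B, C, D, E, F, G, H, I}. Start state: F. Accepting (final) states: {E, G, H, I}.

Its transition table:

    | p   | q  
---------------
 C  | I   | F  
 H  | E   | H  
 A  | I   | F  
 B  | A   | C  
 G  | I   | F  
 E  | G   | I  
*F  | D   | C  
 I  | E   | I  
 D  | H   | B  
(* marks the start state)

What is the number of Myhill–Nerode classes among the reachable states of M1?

5

All states are reachable from the start state.
Start with accepting vs non-accepting: {E,G,H,I} | {A,B,C,D,F}.
Split {E,G,H,I} by δ(·,q) → {E,H,I} and {G}.
On input p, block {E,H,I} splits into {H,I} and {E}.
Refine {A,B,C,D,F} on symbol p: members go to different blocks, giving {A,C,D} and {B,F}.
No further refinement is possible. Final partition (5 blocks): {H,I} | {A,C,D} | {G} | {E} | {B,F}.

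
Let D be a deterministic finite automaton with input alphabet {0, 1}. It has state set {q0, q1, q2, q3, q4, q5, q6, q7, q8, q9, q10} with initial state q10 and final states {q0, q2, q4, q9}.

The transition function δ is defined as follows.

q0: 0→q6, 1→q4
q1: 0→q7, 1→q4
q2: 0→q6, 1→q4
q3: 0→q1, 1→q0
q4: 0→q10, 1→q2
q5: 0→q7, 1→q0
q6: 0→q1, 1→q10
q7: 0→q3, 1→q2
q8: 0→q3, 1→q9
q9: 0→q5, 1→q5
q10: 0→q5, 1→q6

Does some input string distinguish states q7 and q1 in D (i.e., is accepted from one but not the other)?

States {q8,q9} cannot be reached from the start state, so discard them.
Start with accepting vs non-accepting: {q0,q2,q4} | {q1,q3,q5,q6,q7,q10}.
Split {q1,q3,q5,q6,q7,q10} by δ(·,1) → {q1,q3,q5,q7} and {q6,q10}.
Stable partition: {q0,q2,q4} | {q1,q3,q5,q7} | {q6,q10} — 3 equivalence classes.
q7 and q1 lie in the same block of the stable partition, so they are equivalent — no string distinguishes them.

No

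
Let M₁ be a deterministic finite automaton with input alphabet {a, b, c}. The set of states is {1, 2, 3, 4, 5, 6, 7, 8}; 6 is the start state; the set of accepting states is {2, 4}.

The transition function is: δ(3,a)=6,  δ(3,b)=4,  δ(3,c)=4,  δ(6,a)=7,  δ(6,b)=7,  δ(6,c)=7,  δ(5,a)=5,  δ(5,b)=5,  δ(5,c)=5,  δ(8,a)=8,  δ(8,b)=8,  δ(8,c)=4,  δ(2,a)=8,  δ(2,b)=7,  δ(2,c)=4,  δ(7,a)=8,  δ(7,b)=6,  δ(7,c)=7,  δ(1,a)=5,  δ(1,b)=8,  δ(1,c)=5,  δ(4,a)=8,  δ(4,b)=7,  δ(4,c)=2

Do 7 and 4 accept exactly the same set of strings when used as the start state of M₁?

No

First remove the unreachable states {1,3,5}; 5 states remain.
Start with accepting vs non-accepting: {2,4} | {6,7,8}.
On input c, block {6,7,8} splits into {6,7} and {8}.
Refine {6,7} on symbol a: members go to different blocks, giving {6} and {7}.
The partition is now stable with 4 blocks: {2,4} | {6} | {8} | {7}.
7 and 4 end up in different blocks, so they are distinguishable. For instance, the string 'ε' is accepted from only 4.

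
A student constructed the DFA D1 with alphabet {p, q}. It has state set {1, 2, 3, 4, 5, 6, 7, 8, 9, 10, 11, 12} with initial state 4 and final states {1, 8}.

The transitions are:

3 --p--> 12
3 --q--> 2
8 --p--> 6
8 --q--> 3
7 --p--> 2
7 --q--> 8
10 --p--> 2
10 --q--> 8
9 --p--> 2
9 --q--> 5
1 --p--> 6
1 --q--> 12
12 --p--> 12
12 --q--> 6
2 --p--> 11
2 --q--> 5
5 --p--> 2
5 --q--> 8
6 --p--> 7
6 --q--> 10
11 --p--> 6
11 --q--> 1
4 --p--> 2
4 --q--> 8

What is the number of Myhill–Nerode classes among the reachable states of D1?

First remove the unreachable states {9}; 11 states remain.
Initial partition by acceptance: {1,8} | {2,3,4,5,6,7,10,11,12}.
Refine {2,3,4,5,6,7,10,11,12} on symbol q: members go to different blocks, giving {4,5,7,10,11} and {2,3,6,12}.
Refine {2,3,6,12} on symbol p: members go to different blocks, giving {2,6} and {3,12}.
Stable partition: {1,8} | {4,5,7,10,11} | {2,6} | {3,12} — 4 equivalence classes.

4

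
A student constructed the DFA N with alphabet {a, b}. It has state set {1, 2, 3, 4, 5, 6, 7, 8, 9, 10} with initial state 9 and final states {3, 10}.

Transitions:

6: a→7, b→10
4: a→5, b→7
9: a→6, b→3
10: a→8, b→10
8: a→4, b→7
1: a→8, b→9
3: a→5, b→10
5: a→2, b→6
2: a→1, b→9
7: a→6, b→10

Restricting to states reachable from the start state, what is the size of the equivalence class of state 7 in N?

Every state is reachable, so we keep all 10.
P0 = {3,10} | {1,2,4,5,6,7,8,9}.
Refine {1,2,4,5,6,7,8,9} on symbol b: members go to different blocks, giving {1,2,4,5,8} and {6,7,9}.
Stable partition: {3,10} | {1,2,4,5,8} | {6,7,9} — 3 equivalence classes.
The equivalence class containing 7 is {6,7,9}, of size 3.

3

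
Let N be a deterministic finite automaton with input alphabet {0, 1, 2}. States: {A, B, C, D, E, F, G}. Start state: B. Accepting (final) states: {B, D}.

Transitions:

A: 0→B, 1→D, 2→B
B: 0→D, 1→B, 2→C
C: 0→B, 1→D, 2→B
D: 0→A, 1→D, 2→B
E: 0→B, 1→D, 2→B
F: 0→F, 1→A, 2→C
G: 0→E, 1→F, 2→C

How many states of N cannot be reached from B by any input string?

BFS from B reaches {A, B, C, D}; the 3 state(s) E, F, G are never visited.

3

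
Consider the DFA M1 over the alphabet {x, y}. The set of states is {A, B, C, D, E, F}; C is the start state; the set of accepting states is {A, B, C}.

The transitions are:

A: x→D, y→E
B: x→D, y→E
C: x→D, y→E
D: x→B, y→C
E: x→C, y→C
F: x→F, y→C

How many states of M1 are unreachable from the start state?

Starting at C and following transitions, the reachable set is {B, C, D, E}. That leaves A, F unreachable — 2 in total.

2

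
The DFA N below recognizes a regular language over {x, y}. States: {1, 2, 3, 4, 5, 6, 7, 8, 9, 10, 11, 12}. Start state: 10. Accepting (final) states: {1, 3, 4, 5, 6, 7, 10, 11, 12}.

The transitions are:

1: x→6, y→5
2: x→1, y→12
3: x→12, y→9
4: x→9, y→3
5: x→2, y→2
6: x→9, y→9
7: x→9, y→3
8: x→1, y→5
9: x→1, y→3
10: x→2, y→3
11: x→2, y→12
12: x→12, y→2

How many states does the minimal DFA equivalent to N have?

5

Reachable states from the start: {1,2,3,5,6,9,10,12}. Unreachable: {4,7,8,11} — drop them.
Initial partition by acceptance: {1,3,5,6,10,12} | {2,9}.
On input x, block {1,3,5,6,10,12} splits into {1,3,12} and {5,6,10}.
Split {1,3,12} by δ(·,x) → {3,12} and {1}.
On input y, block {5,6,10} splits into {5,6} and {10}.
No further refinement is possible. Final partition (5 blocks): {3,12} | {2,9} | {5,6} | {1} | {10}.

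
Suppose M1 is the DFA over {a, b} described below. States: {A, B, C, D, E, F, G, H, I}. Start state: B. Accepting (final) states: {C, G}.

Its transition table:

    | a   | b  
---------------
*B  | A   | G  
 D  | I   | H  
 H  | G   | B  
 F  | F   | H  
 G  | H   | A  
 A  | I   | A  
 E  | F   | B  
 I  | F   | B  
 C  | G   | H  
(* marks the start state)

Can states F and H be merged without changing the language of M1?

No

Reachable states from the start: {A,B,F,G,H,I}. Unreachable: {C,D,E} — drop them.
P0 = {G} | {A,B,F,H,I}.
On input a, block {A,B,F,H,I} splits into {A,B,F,I} and {H}.
On input b, block {A,B,F,I} splits into {A,I} and {B} and {F}.
Split {A,I} by δ(·,a) → {A} and {I}.
Stable partition: {G} | {A} | {H} | {B} | {F} | {I} — 6 equivalence classes.
F and H end up in different blocks, so they are distinguishable. For instance, the string 'a' is accepted from only H.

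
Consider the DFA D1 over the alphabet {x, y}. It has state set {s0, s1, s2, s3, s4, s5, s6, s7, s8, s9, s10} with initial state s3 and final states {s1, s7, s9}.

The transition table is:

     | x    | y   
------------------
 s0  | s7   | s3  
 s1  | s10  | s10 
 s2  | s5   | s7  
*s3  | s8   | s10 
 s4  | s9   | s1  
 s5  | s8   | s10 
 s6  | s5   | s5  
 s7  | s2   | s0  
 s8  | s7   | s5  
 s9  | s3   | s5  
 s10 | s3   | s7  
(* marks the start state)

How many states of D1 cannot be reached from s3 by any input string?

BFS from s3 reaches {s0, s2, s3, s5, s7, s8, s10}; the 4 state(s) s1, s4, s6, s9 are never visited.

4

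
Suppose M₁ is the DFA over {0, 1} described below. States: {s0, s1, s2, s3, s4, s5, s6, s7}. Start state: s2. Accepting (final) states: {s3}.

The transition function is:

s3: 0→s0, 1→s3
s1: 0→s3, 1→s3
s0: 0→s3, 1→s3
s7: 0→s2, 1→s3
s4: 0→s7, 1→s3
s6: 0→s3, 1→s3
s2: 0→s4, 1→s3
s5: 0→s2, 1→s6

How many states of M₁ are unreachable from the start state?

3

No path from s2 leads to s1, s5, s6; the other 5 states are all reachable.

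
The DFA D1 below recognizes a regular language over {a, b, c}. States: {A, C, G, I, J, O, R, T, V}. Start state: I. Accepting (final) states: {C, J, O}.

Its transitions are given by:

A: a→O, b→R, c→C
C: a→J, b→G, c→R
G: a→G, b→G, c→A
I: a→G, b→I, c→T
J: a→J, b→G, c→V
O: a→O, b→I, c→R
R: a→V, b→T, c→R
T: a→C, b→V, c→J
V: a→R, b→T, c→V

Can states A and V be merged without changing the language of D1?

Every state is reachable, so we keep all 9.
Start with accepting vs non-accepting: {C,J,O} | {A,G,I,R,T,V}.
Split {A,G,I,R,T,V} by δ(·,a) → {G,I,R,V} and {A,T}.
Refine {G,I,R,V} on symbol b: members go to different blocks, giving {R,V} and {G,I}.
Stable partition: {C,J,O} | {R,V} | {A,T} | {G,I} — 4 equivalence classes.
A and V end up in different blocks, so they are distinguishable. For instance, the string 'a' is accepted from only A.

No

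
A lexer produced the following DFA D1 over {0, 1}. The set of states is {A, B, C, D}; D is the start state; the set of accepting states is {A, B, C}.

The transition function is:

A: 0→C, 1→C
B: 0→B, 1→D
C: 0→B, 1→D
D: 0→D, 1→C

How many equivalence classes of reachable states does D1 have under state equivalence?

Reachable states from the start: {B,C,D}. Unreachable: {A} — drop them.
P0 = {B,C} | {D}.
Stable partition: {B,C} | {D} — 2 equivalence classes.

2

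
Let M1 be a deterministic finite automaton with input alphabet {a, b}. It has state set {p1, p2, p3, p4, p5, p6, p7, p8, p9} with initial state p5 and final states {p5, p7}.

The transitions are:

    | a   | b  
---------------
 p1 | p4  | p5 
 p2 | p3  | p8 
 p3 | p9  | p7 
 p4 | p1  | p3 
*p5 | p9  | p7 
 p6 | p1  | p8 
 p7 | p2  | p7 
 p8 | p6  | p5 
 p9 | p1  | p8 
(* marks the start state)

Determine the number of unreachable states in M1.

A breadth-first search from the start state visits every state.

0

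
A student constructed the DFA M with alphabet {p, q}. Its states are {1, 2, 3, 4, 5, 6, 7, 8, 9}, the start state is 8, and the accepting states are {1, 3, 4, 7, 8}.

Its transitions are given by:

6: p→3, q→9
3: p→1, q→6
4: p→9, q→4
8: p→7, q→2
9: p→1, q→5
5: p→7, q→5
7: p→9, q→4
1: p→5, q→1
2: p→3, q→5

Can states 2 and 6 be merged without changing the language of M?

Yes

P0 = {1,3,4,7,8} | {2,5,6,9}.
On input p, block {1,3,4,7,8} splits into {1,4,7} and {3,8}.
Split {2,5,6,9} by δ(·,p) → {2,6} and {5,9}.
No further refinement is possible. Final partition (4 blocks): {1,4,7} | {2,6} | {3,8} | {5,9}.
2 and 6 lie in the same block of the stable partition, so they are equivalent — no string distinguishes them.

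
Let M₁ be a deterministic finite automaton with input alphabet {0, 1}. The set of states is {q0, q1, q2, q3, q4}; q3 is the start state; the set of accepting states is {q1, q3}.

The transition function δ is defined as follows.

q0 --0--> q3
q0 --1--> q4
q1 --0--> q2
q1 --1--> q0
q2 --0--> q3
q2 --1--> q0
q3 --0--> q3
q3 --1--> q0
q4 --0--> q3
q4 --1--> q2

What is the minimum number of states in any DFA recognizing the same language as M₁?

States {q1} cannot be reached from the start state, so discard them.
P0 = {q3} | {q0,q2,q4}.
No further refinement is possible. Final partition (2 blocks): {q3} | {q0,q2,q4}.

2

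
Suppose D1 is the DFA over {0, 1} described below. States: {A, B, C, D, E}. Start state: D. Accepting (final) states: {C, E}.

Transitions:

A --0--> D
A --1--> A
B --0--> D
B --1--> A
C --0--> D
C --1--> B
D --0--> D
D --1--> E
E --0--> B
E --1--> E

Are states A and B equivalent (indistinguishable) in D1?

Reachable states from the start: {A,B,D,E}. Unreachable: {C} — drop them.
Start with accepting vs non-accepting: {E} | {A,B,D}.
Refine {A,B,D} on symbol 1: members go to different blocks, giving {A,B} and {D}.
The partition is now stable with 3 blocks: {E} | {A,B} | {D}.
A and B lie in the same block of the stable partition, so they are equivalent — no string distinguishes them.

Yes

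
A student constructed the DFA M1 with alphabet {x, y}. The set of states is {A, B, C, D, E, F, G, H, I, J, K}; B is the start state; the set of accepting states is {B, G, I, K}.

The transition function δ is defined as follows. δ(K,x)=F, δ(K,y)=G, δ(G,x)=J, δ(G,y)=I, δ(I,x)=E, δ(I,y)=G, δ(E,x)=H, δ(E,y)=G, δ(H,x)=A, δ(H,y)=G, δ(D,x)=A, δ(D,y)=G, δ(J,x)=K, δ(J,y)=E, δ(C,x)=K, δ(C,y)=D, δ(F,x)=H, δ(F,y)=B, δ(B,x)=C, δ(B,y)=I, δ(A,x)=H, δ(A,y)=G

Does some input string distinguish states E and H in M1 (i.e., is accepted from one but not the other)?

Start with accepting vs non-accepting: {B,G,I,K} | {A,C,D,E,F,H,J}.
Split {A,C,D,E,F,H,J} by δ(·,x) → {A,D,E,F,H} and {C,J}.
Split {B,G,I,K} by δ(·,x) → {B,G} and {I,K}.
No further refinement is possible. Final partition (4 blocks): {B,G} | {A,D,E,F,H} | {C,J} | {I,K}.
E and H lie in the same block of the stable partition, so they are equivalent — no string distinguishes them.

No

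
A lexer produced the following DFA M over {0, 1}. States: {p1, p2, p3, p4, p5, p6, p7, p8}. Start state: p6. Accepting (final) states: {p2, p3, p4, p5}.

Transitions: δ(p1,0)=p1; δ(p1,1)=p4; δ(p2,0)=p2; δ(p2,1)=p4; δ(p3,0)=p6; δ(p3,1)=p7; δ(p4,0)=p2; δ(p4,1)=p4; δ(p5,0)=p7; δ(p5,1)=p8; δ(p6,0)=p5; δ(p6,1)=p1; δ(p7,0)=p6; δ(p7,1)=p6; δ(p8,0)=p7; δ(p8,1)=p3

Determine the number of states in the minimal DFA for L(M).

All states are reachable from the start state.
P0 = {p2,p3,p4,p5} | {p1,p6,p7,p8}.
Split {p2,p3,p4,p5} by δ(·,0) → {p2,p4} and {p3,p5}.
Refine {p1,p6,p7,p8} on symbol 0: members go to different blocks, giving {p1,p7,p8} and {p6}.
Split {p1,p7,p8} by δ(·,0) → {p1,p8} and {p7}.
On input 0, block {p1,p8} splits into {p1} and {p8}.
Refine {p3,p5} on symbol 0: members go to different blocks, giving {p3} and {p5}.
No further refinement is possible. Final partition (7 blocks): {p2,p4} | {p1} | {p3} | {p6} | {p7} | {p8} | {p5}.

7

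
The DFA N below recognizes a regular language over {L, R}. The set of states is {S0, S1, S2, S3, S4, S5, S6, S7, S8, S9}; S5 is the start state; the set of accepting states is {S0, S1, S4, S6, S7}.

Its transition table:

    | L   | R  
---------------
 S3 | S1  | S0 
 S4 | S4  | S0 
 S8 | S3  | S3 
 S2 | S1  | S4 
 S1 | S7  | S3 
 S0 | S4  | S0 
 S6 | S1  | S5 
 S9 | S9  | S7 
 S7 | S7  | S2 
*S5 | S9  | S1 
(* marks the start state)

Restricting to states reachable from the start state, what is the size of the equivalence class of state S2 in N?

2

Reachable states from the start: {S0,S1,S2,S3,S4,S5,S7,S9}. Unreachable: {S6,S8} — drop them.
Initial partition by acceptance: {S0,S1,S4,S7} | {S2,S3,S5,S9}.
Split {S0,S1,S4,S7} by δ(·,R) → {S0,S4} and {S1,S7}.
On input L, block {S2,S3,S5,S9} splits into {S2,S3} and {S5,S9}.
The partition is now stable with 4 blocks: {S0,S4} | {S2,S3} | {S1,S7} | {S5,S9}.
State S2 belongs to the block {S2,S3}, which has 2 states.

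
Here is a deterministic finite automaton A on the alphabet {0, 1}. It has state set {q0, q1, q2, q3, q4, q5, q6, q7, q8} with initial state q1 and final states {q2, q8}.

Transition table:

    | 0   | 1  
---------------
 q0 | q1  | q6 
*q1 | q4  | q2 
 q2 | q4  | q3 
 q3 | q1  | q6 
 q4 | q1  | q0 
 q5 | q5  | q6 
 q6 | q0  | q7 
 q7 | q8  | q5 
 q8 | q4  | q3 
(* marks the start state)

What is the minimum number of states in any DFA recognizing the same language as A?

Every state is reachable, so we keep all 9.
Start with accepting vs non-accepting: {q2,q8} | {q0,q1,q3,q4,q5,q6,q7}.
Refine {q0,q1,q3,q4,q5,q6,q7} on symbol 0: members go to different blocks, giving {q0,q1,q3,q4,q5,q6} and {q7}.
Refine {q0,q1,q3,q4,q5,q6} on symbol 1: members go to different blocks, giving {q0,q3,q4,q5} and {q1} and {q6}.
Split {q0,q3,q4,q5} by δ(·,0) → {q0,q3,q4} and {q5}.
Split {q0,q3,q4} by δ(·,1) → {q0,q3} and {q4}.
No further refinement is possible. Final partition (7 blocks): {q2,q8} | {q0,q3} | {q7} | {q1} | {q6} | {q5} | {q4}.

7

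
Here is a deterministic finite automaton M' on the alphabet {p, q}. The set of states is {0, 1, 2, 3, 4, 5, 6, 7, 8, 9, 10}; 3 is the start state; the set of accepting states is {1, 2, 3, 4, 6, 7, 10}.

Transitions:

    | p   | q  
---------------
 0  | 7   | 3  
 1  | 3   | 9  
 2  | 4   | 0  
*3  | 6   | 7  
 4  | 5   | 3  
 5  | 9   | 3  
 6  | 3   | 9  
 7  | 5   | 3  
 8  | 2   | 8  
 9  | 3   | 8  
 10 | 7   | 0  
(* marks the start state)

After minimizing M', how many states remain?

8

States {1,10} cannot be reached from the start state, so discard them.
Initial partition by acceptance: {2,3,4,6,7} | {0,5,8,9}.
Split {2,3,4,6,7} by δ(·,p) → {2,3,6} and {4,7}.
On input p, block {2,3,6} splits into {3,6} and {2}.
Split {3,6} by δ(·,q) → {3} and {6}.
Split {0,5,8,9} by δ(·,p) → {0} and {5} and {8} and {9}.
No further refinement is possible. Final partition (8 blocks): {3} | {0} | {4,7} | {2} | {6} | {5} | {8} | {9}.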